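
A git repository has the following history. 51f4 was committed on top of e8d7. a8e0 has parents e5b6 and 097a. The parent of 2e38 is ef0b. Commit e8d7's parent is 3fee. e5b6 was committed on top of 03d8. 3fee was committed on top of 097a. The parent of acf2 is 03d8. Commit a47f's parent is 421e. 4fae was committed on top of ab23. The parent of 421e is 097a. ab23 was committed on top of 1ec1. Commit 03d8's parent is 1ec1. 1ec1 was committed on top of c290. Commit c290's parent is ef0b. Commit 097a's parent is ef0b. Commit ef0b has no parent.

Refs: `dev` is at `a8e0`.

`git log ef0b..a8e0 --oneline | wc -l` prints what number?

Reachable from a8e0: {03d8, 097a, 1ec1, a8e0, c290, e5b6, ef0b}.
Reachable from ef0b: {ef0b}.
In a8e0's history but not ef0b's: {03d8, 097a, 1ec1, a8e0, c290, e5b6} — 6 commits.

6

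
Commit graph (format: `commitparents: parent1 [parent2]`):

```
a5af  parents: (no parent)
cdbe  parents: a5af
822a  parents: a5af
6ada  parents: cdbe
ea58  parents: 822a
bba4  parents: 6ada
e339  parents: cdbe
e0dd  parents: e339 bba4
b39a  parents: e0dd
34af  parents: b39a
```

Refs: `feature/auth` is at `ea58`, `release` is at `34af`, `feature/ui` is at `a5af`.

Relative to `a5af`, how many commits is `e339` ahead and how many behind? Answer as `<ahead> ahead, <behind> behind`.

2 ahead, 0 behind

Reachable from e339: {a5af, cdbe, e339}.
Reachable from a5af: {a5af}.
Only in e339's history (ahead): {cdbe, e339} — 2.
Only in a5af's history (behind): {} — 0.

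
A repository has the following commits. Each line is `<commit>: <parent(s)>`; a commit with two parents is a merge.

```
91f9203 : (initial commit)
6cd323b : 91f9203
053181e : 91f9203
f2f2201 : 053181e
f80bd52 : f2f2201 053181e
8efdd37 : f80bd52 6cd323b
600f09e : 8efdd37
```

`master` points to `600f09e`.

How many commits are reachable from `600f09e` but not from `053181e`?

5

Reachable from 600f09e: {053181e, 600f09e, 6cd323b, 8efdd37, 91f9203, f2f2201, f80bd52}.
Reachable from 053181e: {053181e, 91f9203}.
In 600f09e's history but not 053181e's: {600f09e, 6cd323b, 8efdd37, f2f2201, f80bd52} — 5 commits.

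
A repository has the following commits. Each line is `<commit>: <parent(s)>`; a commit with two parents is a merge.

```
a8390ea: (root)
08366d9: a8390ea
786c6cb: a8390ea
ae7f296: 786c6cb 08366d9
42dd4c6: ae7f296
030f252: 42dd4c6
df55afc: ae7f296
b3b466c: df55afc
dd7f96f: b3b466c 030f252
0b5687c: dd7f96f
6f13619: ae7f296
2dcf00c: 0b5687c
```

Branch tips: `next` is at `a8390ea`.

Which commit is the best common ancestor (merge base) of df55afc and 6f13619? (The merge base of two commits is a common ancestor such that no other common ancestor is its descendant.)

Ancestors of df55afc: {08366d9, 786c6cb, a8390ea, ae7f296, df55afc}.
Ancestors of 6f13619: {08366d9, 6f13619, 786c6cb, a8390ea, ae7f296}.
Common ancestors: {08366d9, 786c6cb, a8390ea, ae7f296}.
Among these, ae7f296 is not an ancestor of any other common ancestor — it is the merge base.

ae7f296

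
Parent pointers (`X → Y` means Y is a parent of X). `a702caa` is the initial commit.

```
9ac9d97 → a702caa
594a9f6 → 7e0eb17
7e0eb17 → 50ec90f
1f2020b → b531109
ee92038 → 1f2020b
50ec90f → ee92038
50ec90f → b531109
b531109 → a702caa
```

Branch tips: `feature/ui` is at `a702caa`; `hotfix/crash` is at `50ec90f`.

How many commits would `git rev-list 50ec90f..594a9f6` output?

2

Reachable from 594a9f6: {1f2020b, 50ec90f, 594a9f6, 7e0eb17, a702caa, b531109, ee92038}.
Reachable from 50ec90f: {1f2020b, 50ec90f, a702caa, b531109, ee92038}.
In 594a9f6's history but not 50ec90f's: {594a9f6, 7e0eb17} — 2 commits.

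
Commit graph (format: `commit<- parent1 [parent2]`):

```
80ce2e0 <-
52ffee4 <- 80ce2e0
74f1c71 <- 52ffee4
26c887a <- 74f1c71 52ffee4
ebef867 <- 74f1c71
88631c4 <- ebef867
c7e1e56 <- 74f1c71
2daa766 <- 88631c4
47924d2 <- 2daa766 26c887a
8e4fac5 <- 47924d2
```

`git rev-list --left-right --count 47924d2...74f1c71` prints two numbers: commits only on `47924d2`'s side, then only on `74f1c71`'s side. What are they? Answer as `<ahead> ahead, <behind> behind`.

Reachable from 47924d2: {26c887a, 2daa766, 47924d2, 52ffee4, 74f1c71, 80ce2e0, 88631c4, ebef867}.
Reachable from 74f1c71: {52ffee4, 74f1c71, 80ce2e0}.
Only in 47924d2's history (ahead): {26c887a, 2daa766, 47924d2, 88631c4, ebef867} — 5.
Only in 74f1c71's history (behind): {} — 0.

5 ahead, 0 behind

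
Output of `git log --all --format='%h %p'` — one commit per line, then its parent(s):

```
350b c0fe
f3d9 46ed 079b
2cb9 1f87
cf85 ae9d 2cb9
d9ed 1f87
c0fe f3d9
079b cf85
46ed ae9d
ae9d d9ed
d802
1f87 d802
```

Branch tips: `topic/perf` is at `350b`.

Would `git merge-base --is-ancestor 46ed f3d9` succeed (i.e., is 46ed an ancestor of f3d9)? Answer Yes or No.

Ancestors of f3d9 (commits reachable by following parents): {079b, 1f87, 2cb9, 46ed, ae9d, cf85, d802, d9ed, f3d9}.
46ed is in that set, so it is an ancestor of f3d9.

Yes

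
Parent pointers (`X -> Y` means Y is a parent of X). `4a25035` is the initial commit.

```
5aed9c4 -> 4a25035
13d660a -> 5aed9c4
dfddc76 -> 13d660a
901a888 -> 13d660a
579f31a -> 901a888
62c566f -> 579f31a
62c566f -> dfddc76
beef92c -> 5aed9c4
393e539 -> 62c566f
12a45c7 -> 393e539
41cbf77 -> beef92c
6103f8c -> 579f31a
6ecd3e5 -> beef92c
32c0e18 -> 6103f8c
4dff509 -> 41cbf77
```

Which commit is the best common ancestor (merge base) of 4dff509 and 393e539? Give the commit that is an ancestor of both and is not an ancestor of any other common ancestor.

5aed9c4

Ancestors of 4dff509: {41cbf77, 4a25035, 4dff509, 5aed9c4, beef92c}.
Ancestors of 393e539: {13d660a, 393e539, 4a25035, 579f31a, 5aed9c4, 62c566f, 901a888, dfddc76}.
Common ancestors: {4a25035, 5aed9c4}.
Among these, 5aed9c4 is not an ancestor of any other common ancestor — it is the merge base.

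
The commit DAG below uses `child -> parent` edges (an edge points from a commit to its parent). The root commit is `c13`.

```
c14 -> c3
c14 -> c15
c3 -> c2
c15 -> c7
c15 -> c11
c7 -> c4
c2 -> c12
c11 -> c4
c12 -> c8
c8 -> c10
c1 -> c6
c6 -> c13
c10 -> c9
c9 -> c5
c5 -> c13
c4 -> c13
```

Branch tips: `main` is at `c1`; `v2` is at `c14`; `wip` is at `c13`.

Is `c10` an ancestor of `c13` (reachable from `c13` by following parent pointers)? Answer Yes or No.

Ancestors of c13: {c13}.
c10 is not in that set, so it is not an ancestor of c13.

No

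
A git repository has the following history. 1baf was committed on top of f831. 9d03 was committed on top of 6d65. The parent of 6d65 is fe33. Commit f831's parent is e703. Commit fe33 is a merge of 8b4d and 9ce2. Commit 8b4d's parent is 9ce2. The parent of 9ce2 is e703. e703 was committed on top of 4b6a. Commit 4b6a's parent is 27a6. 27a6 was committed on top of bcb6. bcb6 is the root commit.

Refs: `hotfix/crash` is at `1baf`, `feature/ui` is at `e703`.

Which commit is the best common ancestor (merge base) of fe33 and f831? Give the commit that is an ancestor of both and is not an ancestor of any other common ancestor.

Ancestors of fe33: {27a6, 4b6a, 8b4d, 9ce2, bcb6, e703, fe33}.
Ancestors of f831: {27a6, 4b6a, bcb6, e703, f831}.
Common ancestors: {27a6, 4b6a, bcb6, e703}.
Among these, e703 is not an ancestor of any other common ancestor — it is the merge base.

e703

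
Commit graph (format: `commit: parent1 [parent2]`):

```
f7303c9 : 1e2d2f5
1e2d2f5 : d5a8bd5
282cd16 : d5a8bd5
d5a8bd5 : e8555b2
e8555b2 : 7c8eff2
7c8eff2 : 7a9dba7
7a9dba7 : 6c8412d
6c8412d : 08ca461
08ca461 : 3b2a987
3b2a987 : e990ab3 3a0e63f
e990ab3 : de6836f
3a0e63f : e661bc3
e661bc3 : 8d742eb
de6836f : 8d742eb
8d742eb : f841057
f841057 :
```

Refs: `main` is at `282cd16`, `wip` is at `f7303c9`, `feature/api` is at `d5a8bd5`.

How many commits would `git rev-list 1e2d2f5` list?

Walking parent pointers from 1e2d2f5: reachable set = {08ca461, 1e2d2f5, 3a0e63f, 3b2a987, 6c8412d, 7a9dba7, 7c8eff2, 8d742eb, d5a8bd5, de6836f, e661bc3, e8555b2, e990ab3, f841057}.
That is 14 commits.

14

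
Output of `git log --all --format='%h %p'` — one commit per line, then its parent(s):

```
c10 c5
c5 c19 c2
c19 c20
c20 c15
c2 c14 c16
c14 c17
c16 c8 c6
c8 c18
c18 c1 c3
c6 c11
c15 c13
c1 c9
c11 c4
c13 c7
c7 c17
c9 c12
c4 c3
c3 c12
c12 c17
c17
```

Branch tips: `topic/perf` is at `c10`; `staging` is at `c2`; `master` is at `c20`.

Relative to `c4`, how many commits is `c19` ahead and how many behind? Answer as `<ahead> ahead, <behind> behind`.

5 ahead, 3 behind

Reachable from c19: {c13, c15, c17, c19, c20, c7}.
Reachable from c4: {c12, c17, c3, c4}.
Only in c19's history (ahead): {c13, c15, c19, c20, c7} — 5.
Only in c4's history (behind): {c12, c3, c4} — 3.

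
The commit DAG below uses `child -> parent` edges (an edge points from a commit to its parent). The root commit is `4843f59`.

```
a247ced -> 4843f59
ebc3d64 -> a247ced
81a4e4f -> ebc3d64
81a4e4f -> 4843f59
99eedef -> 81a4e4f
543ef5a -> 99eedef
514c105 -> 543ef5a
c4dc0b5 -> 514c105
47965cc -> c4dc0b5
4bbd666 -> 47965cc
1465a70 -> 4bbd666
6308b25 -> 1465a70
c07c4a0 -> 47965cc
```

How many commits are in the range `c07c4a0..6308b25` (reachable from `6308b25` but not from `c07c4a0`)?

Reachable from 6308b25: {1465a70, 47965cc, 4843f59, 4bbd666, 514c105, 543ef5a, 6308b25, 81a4e4f, 99eedef, a247ced, c4dc0b5, ebc3d64}.
Reachable from c07c4a0: {47965cc, 4843f59, 514c105, 543ef5a, 81a4e4f, 99eedef, a247ced, c07c4a0, c4dc0b5, ebc3d64}.
In 6308b25's history but not c07c4a0's: {1465a70, 4bbd666, 6308b25} — 3 commits.

3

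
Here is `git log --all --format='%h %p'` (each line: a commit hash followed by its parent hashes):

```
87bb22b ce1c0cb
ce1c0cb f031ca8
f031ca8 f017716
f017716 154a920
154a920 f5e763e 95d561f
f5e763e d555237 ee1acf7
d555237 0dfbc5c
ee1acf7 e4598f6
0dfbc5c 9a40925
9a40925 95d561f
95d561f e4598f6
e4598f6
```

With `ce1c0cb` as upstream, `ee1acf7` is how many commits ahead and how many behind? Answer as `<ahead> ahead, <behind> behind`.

Reachable from ee1acf7: {e4598f6, ee1acf7}.
Reachable from ce1c0cb: {0dfbc5c, 154a920, 95d561f, 9a40925, ce1c0cb, d555237, e4598f6, ee1acf7, f017716, f031ca8, f5e763e}.
Only in ee1acf7's history (ahead): {} — 0.
Only in ce1c0cb's history (behind): {0dfbc5c, 154a920, 95d561f, 9a40925, ce1c0cb, d555237, f017716, f031ca8, f5e763e} — 9.

0 ahead, 9 behind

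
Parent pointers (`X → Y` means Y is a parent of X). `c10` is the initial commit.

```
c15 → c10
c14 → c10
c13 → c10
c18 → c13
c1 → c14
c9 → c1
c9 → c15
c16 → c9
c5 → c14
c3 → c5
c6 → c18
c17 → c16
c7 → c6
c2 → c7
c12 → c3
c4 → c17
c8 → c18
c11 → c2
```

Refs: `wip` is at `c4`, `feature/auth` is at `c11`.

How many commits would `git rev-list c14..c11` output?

6

Reachable from c11: {c10, c11, c13, c18, c2, c6, c7}.
Reachable from c14: {c10, c14}.
In c11's history but not c14's: {c11, c13, c18, c2, c6, c7} — 6 commits.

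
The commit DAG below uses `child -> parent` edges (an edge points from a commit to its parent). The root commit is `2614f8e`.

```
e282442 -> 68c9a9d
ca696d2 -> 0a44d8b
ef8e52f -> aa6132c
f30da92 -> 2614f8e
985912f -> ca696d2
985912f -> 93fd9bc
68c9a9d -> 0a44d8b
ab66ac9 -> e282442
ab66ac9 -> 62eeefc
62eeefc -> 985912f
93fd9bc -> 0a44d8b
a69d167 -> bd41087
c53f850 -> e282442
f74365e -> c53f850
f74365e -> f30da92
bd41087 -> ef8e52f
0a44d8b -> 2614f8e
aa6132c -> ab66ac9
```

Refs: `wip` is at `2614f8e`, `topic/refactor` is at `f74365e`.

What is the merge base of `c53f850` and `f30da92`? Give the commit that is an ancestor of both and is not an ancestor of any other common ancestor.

2614f8e

Ancestors of c53f850: {0a44d8b, 2614f8e, 68c9a9d, c53f850, e282442}.
Ancestors of f30da92: {2614f8e, f30da92}.
Common ancestors: {2614f8e}.
The only common ancestor is 2614f8e, so it is the merge base.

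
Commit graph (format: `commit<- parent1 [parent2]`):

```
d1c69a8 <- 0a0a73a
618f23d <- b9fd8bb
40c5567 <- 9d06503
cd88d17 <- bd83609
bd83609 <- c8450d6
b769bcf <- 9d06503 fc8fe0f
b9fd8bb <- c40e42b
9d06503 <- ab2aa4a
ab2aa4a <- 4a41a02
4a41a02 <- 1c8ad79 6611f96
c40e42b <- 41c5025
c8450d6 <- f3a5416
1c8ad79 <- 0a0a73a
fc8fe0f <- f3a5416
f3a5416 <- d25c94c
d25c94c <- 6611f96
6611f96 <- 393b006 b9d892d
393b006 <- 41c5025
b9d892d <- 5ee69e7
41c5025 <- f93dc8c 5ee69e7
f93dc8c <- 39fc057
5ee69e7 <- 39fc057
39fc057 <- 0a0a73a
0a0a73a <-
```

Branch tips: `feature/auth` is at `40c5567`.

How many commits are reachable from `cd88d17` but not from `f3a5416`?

3

Reachable from cd88d17: {0a0a73a, 393b006, 39fc057, 41c5025, 5ee69e7, 6611f96, b9d892d, bd83609, c8450d6, cd88d17, d25c94c, f3a5416, f93dc8c}.
Reachable from f3a5416: {0a0a73a, 393b006, 39fc057, 41c5025, 5ee69e7, 6611f96, b9d892d, d25c94c, f3a5416, f93dc8c}.
In cd88d17's history but not f3a5416's: {bd83609, c8450d6, cd88d17} — 3 commits.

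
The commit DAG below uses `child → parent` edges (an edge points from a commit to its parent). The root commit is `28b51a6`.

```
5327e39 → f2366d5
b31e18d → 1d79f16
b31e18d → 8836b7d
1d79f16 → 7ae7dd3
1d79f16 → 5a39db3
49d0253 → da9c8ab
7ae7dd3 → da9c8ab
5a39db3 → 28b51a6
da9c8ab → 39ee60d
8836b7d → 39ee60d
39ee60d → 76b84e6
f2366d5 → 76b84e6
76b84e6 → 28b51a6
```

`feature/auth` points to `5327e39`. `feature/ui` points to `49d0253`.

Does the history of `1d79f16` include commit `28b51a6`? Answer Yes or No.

Yes

Ancestors of 1d79f16 (commits reachable by following parents): {1d79f16, 28b51a6, 39ee60d, 5a39db3, 76b84e6, 7ae7dd3, da9c8ab}.
28b51a6 is in that set, so it is an ancestor of 1d79f16.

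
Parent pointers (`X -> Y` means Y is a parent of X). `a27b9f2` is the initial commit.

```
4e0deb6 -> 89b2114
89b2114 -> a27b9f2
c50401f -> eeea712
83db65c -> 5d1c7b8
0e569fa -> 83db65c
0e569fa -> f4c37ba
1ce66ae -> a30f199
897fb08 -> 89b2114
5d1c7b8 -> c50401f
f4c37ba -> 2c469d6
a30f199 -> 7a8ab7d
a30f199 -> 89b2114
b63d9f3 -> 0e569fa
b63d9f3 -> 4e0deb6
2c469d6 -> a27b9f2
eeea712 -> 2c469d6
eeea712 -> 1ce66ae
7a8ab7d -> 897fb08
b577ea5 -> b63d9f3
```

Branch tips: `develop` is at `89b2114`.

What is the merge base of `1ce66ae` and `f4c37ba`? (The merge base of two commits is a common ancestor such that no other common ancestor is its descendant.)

a27b9f2

Ancestors of 1ce66ae: {1ce66ae, 7a8ab7d, 897fb08, 89b2114, a27b9f2, a30f199}.
Ancestors of f4c37ba: {2c469d6, a27b9f2, f4c37ba}.
Common ancestors: {a27b9f2}.
The only common ancestor is a27b9f2, so it is the merge base.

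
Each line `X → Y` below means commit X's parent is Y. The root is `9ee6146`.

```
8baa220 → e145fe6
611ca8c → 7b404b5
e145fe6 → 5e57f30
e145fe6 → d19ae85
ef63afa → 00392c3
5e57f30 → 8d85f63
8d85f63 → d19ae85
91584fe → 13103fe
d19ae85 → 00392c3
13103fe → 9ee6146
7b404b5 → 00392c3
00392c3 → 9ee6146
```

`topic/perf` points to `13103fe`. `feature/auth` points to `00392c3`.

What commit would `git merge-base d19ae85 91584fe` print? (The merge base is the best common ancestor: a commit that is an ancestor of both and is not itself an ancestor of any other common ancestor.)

9ee6146

Ancestors of d19ae85: {00392c3, 9ee6146, d19ae85}.
Ancestors of 91584fe: {13103fe, 91584fe, 9ee6146}.
Common ancestors: {9ee6146}.
The only common ancestor is 9ee6146, so it is the merge base.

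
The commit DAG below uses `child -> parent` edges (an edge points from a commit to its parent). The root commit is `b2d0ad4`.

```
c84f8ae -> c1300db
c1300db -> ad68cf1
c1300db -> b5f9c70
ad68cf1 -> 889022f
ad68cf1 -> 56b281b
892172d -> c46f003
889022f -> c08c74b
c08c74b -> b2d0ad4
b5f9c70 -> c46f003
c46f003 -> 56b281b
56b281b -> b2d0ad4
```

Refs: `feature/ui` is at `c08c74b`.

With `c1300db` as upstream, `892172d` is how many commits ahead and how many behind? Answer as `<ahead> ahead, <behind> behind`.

Reachable from 892172d: {56b281b, 892172d, b2d0ad4, c46f003}.
Reachable from c1300db: {56b281b, 889022f, ad68cf1, b2d0ad4, b5f9c70, c08c74b, c1300db, c46f003}.
Only in 892172d's history (ahead): {892172d} — 1.
Only in c1300db's history (behind): {889022f, ad68cf1, b5f9c70, c08c74b, c1300db} — 5.

1 ahead, 5 behind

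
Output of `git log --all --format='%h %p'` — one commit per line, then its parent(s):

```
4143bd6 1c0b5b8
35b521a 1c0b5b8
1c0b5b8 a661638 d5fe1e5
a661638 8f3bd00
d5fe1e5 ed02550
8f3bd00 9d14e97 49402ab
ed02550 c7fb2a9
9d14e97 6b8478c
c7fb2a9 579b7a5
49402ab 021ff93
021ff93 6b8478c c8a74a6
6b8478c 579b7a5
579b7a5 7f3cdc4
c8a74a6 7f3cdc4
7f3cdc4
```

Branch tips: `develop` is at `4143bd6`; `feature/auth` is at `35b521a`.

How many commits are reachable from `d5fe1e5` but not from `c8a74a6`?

4

Reachable from d5fe1e5: {579b7a5, 7f3cdc4, c7fb2a9, d5fe1e5, ed02550}.
Reachable from c8a74a6: {7f3cdc4, c8a74a6}.
In d5fe1e5's history but not c8a74a6's: {579b7a5, c7fb2a9, d5fe1e5, ed02550} — 4 commits.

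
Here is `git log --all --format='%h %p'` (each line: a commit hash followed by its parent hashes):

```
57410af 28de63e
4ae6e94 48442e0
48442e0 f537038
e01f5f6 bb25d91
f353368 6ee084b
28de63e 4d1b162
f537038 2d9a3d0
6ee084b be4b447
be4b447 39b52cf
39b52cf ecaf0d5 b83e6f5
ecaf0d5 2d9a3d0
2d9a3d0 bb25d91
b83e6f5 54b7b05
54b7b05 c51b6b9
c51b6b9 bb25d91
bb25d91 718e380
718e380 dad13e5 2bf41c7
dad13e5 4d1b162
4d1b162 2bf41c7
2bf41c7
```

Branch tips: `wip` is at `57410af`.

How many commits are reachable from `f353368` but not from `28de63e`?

Reachable from f353368: {2bf41c7, 2d9a3d0, 39b52cf, 4d1b162, 54b7b05, 6ee084b, 718e380, b83e6f5, bb25d91, be4b447, c51b6b9, dad13e5, ecaf0d5, f353368}.
Reachable from 28de63e: {28de63e, 2bf41c7, 4d1b162}.
In f353368's history but not 28de63e's: {2d9a3d0, 39b52cf, 54b7b05, 6ee084b, 718e380, b83e6f5, bb25d91, be4b447, c51b6b9, dad13e5, ecaf0d5, f353368} — 12 commits.

12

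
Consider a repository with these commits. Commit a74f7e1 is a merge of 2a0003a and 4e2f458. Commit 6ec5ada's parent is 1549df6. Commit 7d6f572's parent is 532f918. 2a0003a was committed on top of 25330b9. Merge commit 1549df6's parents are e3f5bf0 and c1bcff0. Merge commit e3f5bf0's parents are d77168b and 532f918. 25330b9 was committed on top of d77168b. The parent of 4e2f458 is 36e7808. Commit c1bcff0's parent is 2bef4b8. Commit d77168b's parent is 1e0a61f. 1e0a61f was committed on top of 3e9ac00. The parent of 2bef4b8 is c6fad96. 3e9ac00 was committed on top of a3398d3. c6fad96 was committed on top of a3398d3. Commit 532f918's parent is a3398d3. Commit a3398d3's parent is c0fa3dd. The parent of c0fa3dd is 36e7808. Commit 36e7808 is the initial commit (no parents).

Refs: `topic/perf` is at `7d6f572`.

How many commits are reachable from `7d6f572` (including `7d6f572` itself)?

Walking parent pointers from 7d6f572: reachable set = {36e7808, 532f918, 7d6f572, a3398d3, c0fa3dd}.
That is 5 commits.

5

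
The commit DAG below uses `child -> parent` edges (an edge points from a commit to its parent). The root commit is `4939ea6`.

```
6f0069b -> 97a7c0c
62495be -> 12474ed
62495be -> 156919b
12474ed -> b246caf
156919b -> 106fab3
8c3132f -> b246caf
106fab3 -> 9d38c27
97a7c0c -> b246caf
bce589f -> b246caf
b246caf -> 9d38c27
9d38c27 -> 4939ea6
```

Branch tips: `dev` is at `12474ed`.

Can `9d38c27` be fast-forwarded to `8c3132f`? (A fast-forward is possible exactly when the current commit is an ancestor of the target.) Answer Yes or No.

Yes

A fast-forward from 9d38c27 to 8c3132f is possible iff 9d38c27 is an ancestor of 8c3132f.
Ancestors of 8c3132f: {4939ea6, 8c3132f, 9d38c27, b246caf}.
9d38c27 is among them, so fast-forward is possible.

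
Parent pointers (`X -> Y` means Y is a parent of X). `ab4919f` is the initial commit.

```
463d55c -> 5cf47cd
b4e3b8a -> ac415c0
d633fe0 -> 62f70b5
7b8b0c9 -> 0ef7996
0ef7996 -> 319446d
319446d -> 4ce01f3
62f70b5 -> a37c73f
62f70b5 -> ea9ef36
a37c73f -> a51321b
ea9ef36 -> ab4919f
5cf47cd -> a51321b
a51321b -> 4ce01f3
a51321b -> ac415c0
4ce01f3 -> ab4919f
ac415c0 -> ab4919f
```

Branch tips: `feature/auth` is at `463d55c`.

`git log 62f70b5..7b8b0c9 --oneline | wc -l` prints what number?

3

Reachable from 7b8b0c9: {0ef7996, 319446d, 4ce01f3, 7b8b0c9, ab4919f}.
Reachable from 62f70b5: {4ce01f3, 62f70b5, a37c73f, a51321b, ab4919f, ac415c0, ea9ef36}.
In 7b8b0c9's history but not 62f70b5's: {0ef7996, 319446d, 7b8b0c9} — 3 commits.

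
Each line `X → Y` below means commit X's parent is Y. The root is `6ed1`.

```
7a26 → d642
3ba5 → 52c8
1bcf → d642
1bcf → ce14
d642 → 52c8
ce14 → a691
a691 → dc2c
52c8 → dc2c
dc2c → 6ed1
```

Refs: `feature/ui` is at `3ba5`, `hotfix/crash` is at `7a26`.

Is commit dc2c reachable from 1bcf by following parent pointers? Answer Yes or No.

Ancestors of 1bcf (commits reachable by following parents): {1bcf, 52c8, 6ed1, a691, ce14, d642, dc2c}.
dc2c is in that set, so it is an ancestor of 1bcf.

Yes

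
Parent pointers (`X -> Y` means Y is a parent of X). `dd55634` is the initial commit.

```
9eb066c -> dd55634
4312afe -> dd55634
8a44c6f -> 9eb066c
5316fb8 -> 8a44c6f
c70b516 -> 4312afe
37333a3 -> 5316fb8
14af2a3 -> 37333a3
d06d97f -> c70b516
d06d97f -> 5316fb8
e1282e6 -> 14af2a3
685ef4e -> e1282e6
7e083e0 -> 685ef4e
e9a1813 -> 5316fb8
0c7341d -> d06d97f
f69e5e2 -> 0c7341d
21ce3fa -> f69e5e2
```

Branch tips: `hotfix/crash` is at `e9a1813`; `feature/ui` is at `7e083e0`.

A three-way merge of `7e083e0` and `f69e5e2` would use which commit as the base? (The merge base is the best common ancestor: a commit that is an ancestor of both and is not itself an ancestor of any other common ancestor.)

5316fb8

Ancestors of 7e083e0: {14af2a3, 37333a3, 5316fb8, 685ef4e, 7e083e0, 8a44c6f, 9eb066c, dd55634, e1282e6}.
Ancestors of f69e5e2: {0c7341d, 4312afe, 5316fb8, 8a44c6f, 9eb066c, c70b516, d06d97f, dd55634, f69e5e2}.
Common ancestors: {5316fb8, 8a44c6f, 9eb066c, dd55634}.
Among these, 5316fb8 is not an ancestor of any other common ancestor — it is the merge base.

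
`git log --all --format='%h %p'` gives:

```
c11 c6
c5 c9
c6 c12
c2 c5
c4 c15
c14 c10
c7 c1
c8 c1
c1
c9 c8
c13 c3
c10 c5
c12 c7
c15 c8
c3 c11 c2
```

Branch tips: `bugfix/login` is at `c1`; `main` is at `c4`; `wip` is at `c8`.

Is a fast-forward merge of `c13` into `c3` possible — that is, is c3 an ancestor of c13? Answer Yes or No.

Yes

A fast-forward from c3 to c13 is possible iff c3 is an ancestor of c13.
Ancestors of c13: {c1, c11, c12, c13, c2, c3, c5, c6, c7, c8, c9}.
c3 is among them, so fast-forward is possible.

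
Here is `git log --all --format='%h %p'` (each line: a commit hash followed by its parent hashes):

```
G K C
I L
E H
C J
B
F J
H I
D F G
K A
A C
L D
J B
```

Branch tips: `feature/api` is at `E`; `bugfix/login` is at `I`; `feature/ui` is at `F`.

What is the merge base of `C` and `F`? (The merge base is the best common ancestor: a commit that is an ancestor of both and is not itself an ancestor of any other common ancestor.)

J

Ancestors of C: {B, C, J}.
Ancestors of F: {B, F, J}.
Common ancestors: {B, J}.
Among these, J is not an ancestor of any other common ancestor — it is the merge base.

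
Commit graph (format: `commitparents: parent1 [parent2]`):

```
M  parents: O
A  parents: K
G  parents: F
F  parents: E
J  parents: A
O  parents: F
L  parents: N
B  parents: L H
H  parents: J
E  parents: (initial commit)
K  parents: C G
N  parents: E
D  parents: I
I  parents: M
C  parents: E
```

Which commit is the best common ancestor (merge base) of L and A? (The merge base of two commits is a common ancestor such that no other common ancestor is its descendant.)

Ancestors of L: {E, L, N}.
Ancestors of A: {A, C, E, F, G, K}.
Common ancestors: {E}.
The only common ancestor is E, so it is the merge base.

E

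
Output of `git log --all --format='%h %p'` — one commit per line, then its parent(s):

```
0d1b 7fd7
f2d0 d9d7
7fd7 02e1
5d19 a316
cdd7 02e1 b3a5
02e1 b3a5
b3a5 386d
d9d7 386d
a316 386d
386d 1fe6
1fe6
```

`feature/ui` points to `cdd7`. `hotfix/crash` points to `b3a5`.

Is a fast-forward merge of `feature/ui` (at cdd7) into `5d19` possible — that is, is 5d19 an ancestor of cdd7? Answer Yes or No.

No

A fast-forward from 5d19 to cdd7 is possible iff 5d19 is an ancestor of cdd7.
Ancestors of cdd7: {02e1, 1fe6, 386d, b3a5, cdd7}.
5d19 is not among them, so fast-forward is not possible.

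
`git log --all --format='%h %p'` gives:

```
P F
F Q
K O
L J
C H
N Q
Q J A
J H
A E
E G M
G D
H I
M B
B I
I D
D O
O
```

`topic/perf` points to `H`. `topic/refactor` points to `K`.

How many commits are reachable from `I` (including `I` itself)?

Walking parent pointers from I: reachable set = {D, I, O}.
That is 3 commits.

3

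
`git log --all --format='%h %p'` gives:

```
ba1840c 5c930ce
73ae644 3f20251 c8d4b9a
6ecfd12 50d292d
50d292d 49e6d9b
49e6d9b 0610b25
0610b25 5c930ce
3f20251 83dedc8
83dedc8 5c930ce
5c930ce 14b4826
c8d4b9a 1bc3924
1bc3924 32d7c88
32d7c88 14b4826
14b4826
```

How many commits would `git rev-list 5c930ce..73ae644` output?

Reachable from 73ae644: {14b4826, 1bc3924, 32d7c88, 3f20251, 5c930ce, 73ae644, 83dedc8, c8d4b9a}.
Reachable from 5c930ce: {14b4826, 5c930ce}.
In 73ae644's history but not 5c930ce's: {1bc3924, 32d7c88, 3f20251, 73ae644, 83dedc8, c8d4b9a} — 6 commits.

6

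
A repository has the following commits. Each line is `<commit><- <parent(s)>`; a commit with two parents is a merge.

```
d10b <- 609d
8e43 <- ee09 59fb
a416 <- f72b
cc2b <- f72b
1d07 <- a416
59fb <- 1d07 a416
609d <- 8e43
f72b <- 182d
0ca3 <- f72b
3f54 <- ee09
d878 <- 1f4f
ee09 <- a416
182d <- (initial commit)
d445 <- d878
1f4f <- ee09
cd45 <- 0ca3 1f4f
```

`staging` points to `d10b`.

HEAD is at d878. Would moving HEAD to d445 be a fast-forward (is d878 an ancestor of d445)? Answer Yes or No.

Yes

A fast-forward from d878 to d445 is possible iff d878 is an ancestor of d445.
Ancestors of d445: {182d, 1f4f, a416, d445, d878, ee09, f72b}.
d878 is among them, so fast-forward is possible.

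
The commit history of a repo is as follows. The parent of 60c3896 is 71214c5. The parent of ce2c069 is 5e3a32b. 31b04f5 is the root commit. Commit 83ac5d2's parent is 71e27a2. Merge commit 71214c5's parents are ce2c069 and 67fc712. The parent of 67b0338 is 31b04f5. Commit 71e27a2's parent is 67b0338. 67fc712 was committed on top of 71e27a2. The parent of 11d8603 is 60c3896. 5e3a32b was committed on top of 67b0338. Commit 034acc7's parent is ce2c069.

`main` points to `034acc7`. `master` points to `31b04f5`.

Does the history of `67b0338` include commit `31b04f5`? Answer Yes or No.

Yes

Ancestors of 67b0338 (commits reachable by following parents): {31b04f5, 67b0338}.
31b04f5 is in that set, so it is an ancestor of 67b0338.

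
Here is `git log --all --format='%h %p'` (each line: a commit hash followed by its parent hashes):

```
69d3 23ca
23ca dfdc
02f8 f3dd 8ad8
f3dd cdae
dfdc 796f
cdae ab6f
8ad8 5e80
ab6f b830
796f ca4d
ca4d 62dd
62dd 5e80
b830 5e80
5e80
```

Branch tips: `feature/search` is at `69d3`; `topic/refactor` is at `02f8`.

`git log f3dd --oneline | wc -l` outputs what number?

Walking parent pointers from f3dd: reachable set = {5e80, ab6f, b830, cdae, f3dd}.
That is 5 commits.

5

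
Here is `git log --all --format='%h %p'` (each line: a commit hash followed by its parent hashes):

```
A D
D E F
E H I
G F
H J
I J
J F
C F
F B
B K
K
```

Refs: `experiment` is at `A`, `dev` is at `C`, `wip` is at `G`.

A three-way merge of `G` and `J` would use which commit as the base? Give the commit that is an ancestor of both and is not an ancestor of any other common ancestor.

F

Ancestors of G: {B, F, G, K}.
Ancestors of J: {B, F, J, K}.
Common ancestors: {B, F, K}.
Among these, F is not an ancestor of any other common ancestor — it is the merge base.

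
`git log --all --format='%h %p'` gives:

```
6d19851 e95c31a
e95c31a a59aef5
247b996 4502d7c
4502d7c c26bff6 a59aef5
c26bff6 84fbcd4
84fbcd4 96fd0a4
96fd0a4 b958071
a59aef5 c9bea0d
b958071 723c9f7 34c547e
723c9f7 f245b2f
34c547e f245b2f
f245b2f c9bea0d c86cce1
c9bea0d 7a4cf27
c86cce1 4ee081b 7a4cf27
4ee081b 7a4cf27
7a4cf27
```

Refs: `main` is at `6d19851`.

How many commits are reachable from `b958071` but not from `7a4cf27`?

Reachable from b958071: {34c547e, 4ee081b, 723c9f7, 7a4cf27, b958071, c86cce1, c9bea0d, f245b2f}.
Reachable from 7a4cf27: {7a4cf27}.
In b958071's history but not 7a4cf27's: {34c547e, 4ee081b, 723c9f7, b958071, c86cce1, c9bea0d, f245b2f} — 7 commits.

7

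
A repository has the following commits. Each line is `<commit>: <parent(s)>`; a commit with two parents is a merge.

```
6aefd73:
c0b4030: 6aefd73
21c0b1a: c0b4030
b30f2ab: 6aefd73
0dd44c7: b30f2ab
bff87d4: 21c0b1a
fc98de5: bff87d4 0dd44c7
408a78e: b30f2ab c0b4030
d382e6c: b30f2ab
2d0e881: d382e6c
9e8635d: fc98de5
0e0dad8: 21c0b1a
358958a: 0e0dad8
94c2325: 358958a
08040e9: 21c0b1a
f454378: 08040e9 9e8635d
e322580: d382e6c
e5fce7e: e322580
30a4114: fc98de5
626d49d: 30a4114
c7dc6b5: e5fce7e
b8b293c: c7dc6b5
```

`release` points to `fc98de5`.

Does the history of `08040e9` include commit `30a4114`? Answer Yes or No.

Ancestors of 08040e9: {08040e9, 21c0b1a, 6aefd73, c0b4030}.
30a4114 is not in that set, so it is not an ancestor of 08040e9.

No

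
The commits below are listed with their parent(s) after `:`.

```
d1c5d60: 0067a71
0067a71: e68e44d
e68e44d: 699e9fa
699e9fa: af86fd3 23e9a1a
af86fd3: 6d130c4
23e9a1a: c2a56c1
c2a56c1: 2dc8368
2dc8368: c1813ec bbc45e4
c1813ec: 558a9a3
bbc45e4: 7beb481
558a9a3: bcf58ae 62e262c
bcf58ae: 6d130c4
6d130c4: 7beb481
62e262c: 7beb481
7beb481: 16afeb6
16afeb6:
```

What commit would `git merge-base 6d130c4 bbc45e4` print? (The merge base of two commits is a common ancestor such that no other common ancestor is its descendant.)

7beb481

Ancestors of 6d130c4: {16afeb6, 6d130c4, 7beb481}.
Ancestors of bbc45e4: {16afeb6, 7beb481, bbc45e4}.
Common ancestors: {16afeb6, 7beb481}.
Among these, 7beb481 is not an ancestor of any other common ancestor — it is the merge base.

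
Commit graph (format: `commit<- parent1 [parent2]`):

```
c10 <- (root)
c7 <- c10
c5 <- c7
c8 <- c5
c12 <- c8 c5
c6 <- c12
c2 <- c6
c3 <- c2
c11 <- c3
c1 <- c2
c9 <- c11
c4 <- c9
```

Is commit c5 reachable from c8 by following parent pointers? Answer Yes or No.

Ancestors of c8 (commits reachable by following parents): {c10, c5, c7, c8}.
c5 is in that set, so it is an ancestor of c8.

Yes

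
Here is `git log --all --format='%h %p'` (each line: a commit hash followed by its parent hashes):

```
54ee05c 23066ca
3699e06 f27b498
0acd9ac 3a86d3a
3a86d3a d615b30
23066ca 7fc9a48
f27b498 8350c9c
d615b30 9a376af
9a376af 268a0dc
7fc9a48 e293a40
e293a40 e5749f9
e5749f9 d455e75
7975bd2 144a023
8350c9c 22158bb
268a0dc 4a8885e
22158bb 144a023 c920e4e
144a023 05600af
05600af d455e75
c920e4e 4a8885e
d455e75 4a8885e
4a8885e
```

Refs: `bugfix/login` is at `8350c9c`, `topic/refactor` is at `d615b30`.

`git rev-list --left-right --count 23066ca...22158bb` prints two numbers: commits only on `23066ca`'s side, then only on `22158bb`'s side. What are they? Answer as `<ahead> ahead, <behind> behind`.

Reachable from 23066ca: {23066ca, 4a8885e, 7fc9a48, d455e75, e293a40, e5749f9}.
Reachable from 22158bb: {05600af, 144a023, 22158bb, 4a8885e, c920e4e, d455e75}.
Only in 23066ca's history (ahead): {23066ca, 7fc9a48, e293a40, e5749f9} — 4.
Only in 22158bb's history (behind): {05600af, 144a023, 22158bb, c920e4e} — 4.

4 ahead, 4 behind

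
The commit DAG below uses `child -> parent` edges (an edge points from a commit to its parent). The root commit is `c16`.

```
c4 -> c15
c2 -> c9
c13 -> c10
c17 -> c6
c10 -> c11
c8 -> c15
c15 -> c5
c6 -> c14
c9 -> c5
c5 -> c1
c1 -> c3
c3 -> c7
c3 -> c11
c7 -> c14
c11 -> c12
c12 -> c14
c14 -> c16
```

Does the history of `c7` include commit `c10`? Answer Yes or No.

Ancestors of c7: {c14, c16, c7}.
c10 is not in that set, so it is not an ancestor of c7.

No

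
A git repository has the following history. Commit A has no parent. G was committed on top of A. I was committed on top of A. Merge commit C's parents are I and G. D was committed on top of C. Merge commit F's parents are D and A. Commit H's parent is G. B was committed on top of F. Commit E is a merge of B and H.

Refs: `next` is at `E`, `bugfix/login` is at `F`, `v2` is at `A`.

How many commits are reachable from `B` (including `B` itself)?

7

Walking parent pointers from B: reachable set = {A, B, C, D, F, G, I}.
That is 7 commits.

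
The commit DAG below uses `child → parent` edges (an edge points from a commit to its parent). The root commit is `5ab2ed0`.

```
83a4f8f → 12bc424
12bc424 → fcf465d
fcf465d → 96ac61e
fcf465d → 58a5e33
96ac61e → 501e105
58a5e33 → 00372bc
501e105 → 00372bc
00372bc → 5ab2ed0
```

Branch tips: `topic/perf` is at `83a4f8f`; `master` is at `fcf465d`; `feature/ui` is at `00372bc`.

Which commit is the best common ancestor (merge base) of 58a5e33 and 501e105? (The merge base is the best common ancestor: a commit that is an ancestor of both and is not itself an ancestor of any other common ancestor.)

Ancestors of 58a5e33: {00372bc, 58a5e33, 5ab2ed0}.
Ancestors of 501e105: {00372bc, 501e105, 5ab2ed0}.
Common ancestors: {00372bc, 5ab2ed0}.
Among these, 00372bc is not an ancestor of any other common ancestor — it is the merge base.

00372bc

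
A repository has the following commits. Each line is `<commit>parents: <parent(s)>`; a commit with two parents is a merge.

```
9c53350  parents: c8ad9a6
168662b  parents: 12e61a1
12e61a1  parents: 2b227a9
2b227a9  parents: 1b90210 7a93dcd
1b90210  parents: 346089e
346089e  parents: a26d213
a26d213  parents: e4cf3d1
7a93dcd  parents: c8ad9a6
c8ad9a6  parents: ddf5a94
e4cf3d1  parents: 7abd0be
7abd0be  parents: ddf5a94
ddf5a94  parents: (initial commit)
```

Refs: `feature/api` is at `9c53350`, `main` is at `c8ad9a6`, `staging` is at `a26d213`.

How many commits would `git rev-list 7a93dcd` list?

Walking parent pointers from 7a93dcd: reachable set = {7a93dcd, c8ad9a6, ddf5a94}.
That is 3 commits.

3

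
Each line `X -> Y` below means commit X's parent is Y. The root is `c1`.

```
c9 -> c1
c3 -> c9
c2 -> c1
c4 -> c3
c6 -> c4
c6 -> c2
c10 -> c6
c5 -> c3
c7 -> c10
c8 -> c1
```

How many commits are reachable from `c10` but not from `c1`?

6

Reachable from c10: {c1, c10, c2, c3, c4, c6, c9}.
Reachable from c1: {c1}.
In c10's history but not c1's: {c10, c2, c3, c4, c6, c9} — 6 commits.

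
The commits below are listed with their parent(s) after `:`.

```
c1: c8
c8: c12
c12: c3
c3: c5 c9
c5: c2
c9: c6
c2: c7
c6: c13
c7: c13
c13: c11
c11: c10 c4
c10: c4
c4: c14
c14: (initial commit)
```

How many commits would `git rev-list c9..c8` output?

Reachable from c8: {c10, c11, c12, c13, c14, c2, c3, c4, c5, c6, c7, c8, c9}.
Reachable from c9: {c10, c11, c13, c14, c4, c6, c9}.
In c8's history but not c9's: {c12, c2, c3, c5, c7, c8} — 6 commits.

6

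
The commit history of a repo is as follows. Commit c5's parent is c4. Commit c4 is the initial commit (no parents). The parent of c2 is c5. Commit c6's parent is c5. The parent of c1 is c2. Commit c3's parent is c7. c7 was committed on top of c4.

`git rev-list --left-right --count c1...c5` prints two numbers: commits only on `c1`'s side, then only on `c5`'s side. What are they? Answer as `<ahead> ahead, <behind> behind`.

2 ahead, 0 behind

Reachable from c1: {c1, c2, c4, c5}.
Reachable from c5: {c4, c5}.
Only in c1's history (ahead): {c1, c2} — 2.
Only in c5's history (behind): {} — 0.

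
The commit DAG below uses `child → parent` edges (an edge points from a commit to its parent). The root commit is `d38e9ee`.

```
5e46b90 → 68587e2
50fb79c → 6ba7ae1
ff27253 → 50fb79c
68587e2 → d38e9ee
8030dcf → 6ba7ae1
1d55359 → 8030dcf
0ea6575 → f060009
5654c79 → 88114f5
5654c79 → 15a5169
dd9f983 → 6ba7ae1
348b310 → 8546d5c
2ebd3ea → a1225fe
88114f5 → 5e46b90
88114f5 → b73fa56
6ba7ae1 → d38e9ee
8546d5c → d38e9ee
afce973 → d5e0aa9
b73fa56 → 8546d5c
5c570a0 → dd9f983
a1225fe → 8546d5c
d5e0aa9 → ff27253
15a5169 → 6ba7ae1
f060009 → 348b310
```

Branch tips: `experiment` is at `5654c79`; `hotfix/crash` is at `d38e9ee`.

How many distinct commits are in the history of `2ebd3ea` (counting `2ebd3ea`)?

4

Walking parent pointers from 2ebd3ea: reachable set = {2ebd3ea, 8546d5c, a1225fe, d38e9ee}.
That is 4 commits.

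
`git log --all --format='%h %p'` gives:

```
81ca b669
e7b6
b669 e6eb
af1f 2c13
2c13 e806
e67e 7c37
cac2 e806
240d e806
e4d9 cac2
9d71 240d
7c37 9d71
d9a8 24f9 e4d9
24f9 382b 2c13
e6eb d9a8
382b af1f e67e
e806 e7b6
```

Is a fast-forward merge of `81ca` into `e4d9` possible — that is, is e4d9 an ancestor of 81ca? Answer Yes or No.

A fast-forward from e4d9 to 81ca is possible iff e4d9 is an ancestor of 81ca.
Ancestors of 81ca: {240d, 24f9, 2c13, 382b, 7c37, 81ca, 9d71, af1f, b669, cac2, d9a8, e4d9, e67e, e6eb, e7b6, e806}.
e4d9 is among them, so fast-forward is possible.

Yes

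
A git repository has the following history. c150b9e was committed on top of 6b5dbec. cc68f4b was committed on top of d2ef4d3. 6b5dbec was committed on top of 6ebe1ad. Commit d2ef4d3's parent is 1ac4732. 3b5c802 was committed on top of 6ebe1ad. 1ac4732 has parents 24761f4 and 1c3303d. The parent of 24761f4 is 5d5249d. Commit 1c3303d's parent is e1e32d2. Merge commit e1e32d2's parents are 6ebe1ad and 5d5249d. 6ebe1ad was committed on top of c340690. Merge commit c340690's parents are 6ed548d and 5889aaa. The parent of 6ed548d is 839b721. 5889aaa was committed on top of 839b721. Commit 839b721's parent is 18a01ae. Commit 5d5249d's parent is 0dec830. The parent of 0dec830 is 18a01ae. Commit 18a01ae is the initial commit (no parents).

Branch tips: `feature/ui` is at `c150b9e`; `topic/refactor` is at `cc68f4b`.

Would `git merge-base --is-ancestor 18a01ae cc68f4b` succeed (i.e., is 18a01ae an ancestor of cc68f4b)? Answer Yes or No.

Yes

Ancestors of cc68f4b (commits reachable by following parents): {0dec830, 18a01ae, 1ac4732, 1c3303d, 24761f4, 5889aaa, 5d5249d, 6ebe1ad, 6ed548d, 839b721, c340690, cc68f4b, d2ef4d3, e1e32d2}.
18a01ae is in that set, so it is an ancestor of cc68f4b.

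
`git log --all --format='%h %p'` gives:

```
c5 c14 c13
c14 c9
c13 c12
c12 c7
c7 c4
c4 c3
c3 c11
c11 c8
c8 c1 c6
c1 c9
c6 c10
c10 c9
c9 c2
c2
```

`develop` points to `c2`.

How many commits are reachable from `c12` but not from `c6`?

Reachable from c12: {c1, c10, c11, c12, c2, c3, c4, c6, c7, c8, c9}.
Reachable from c6: {c10, c2, c6, c9}.
In c12's history but not c6's: {c1, c11, c12, c3, c4, c7, c8} — 7 commits.

7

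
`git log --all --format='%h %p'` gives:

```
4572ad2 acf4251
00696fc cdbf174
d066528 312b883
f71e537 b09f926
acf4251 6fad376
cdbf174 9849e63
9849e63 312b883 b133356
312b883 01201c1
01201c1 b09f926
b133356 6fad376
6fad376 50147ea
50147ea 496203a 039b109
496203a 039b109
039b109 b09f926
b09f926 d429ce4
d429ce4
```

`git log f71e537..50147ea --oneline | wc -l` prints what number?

Reachable from 50147ea: {039b109, 496203a, 50147ea, b09f926, d429ce4}.
Reachable from f71e537: {b09f926, d429ce4, f71e537}.
In 50147ea's history but not f71e537's: {039b109, 496203a, 50147ea} — 3 commits.

3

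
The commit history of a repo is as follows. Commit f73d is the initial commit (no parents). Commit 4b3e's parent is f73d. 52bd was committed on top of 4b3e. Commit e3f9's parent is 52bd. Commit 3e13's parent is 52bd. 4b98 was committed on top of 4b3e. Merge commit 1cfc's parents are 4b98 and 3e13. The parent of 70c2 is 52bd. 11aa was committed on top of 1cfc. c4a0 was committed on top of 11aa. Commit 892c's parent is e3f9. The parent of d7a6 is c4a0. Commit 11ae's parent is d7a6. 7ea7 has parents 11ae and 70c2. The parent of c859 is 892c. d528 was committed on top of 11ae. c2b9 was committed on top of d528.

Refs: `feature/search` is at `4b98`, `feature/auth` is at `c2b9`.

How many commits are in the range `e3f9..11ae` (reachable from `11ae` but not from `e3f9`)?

7

Reachable from 11ae: {11aa, 11ae, 1cfc, 3e13, 4b3e, 4b98, 52bd, c4a0, d7a6, f73d}.
Reachable from e3f9: {4b3e, 52bd, e3f9, f73d}.
In 11ae's history but not e3f9's: {11aa, 11ae, 1cfc, 3e13, 4b98, c4a0, d7a6} — 7 commits.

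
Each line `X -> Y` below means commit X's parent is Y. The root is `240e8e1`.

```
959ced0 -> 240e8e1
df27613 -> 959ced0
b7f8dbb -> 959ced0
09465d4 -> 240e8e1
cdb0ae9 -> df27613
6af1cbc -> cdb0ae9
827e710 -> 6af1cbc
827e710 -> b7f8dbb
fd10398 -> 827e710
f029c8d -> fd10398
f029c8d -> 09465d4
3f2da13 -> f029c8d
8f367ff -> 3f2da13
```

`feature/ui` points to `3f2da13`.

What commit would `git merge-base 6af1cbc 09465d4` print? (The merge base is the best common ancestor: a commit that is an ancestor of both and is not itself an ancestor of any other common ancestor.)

240e8e1

Ancestors of 6af1cbc: {240e8e1, 6af1cbc, 959ced0, cdb0ae9, df27613}.
Ancestors of 09465d4: {09465d4, 240e8e1}.
Common ancestors: {240e8e1}.
The only common ancestor is 240e8e1, so it is the merge base.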